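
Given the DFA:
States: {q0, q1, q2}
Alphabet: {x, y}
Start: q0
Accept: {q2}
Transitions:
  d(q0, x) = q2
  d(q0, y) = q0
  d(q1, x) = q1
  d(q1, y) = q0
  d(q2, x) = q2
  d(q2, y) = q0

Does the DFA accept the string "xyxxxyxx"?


Trace: q0 -> q2 -> q0 -> q2 -> q2 -> q2 -> q0 -> q2 -> q2
Final state: q2
Accept states: {q2}

Yes, accepted (final state q2 is an accept state)


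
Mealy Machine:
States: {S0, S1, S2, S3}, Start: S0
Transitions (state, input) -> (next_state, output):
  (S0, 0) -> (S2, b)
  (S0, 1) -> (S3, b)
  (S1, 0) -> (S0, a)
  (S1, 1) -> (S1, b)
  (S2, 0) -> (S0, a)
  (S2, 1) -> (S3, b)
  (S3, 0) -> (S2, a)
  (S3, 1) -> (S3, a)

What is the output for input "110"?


Step-by-step:
  (S0, 1) -> (S3, b)
  (S3, 1) -> (S3, a)
  (S3, 0) -> (S2, a)

"baa"


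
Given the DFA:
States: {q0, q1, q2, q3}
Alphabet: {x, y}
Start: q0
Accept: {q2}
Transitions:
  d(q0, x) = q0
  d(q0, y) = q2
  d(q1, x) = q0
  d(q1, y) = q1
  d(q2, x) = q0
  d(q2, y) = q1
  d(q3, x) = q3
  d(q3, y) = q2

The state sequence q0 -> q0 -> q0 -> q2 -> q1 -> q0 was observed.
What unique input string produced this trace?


Trace back each transition to find the symbol:
  q0 --[x]--> q0
  q0 --[x]--> q0
  q0 --[y]--> q2
  q2 --[y]--> q1
  q1 --[x]--> q0

"xxyyx"


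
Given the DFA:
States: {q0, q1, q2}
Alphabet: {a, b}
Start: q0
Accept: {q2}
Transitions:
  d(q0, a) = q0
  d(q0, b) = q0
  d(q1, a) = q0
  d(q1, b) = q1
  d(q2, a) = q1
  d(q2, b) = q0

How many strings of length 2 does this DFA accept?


Enumerating all length-2 strings:
  "aa" -> q0 [reject]
  "ab" -> q0 [reject]
  "ba" -> q0 [reject]
  "bb" -> q0 [reject]

0 out of 4


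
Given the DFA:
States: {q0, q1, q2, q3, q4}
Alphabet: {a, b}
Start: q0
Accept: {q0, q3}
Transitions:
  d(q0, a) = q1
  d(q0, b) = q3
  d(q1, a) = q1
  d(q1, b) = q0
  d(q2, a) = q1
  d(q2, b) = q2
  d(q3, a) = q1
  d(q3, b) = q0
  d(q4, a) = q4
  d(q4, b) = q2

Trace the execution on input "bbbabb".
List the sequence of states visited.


Input: bbbabb
d(q0, b) = q3
d(q3, b) = q0
d(q0, b) = q3
d(q3, a) = q1
d(q1, b) = q0
d(q0, b) = q3


q0 -> q3 -> q0 -> q3 -> q1 -> q0 -> q3


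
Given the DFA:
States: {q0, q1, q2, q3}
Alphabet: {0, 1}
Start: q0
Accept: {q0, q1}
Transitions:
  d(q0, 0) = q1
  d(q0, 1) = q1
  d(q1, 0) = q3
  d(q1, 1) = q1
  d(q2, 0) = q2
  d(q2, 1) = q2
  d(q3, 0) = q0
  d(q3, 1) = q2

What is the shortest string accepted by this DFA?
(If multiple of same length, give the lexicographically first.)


BFS by string length (lex-first path to each state shown):
  len 0: q0<-""
Found accept state at length 0.

"" (empty string)


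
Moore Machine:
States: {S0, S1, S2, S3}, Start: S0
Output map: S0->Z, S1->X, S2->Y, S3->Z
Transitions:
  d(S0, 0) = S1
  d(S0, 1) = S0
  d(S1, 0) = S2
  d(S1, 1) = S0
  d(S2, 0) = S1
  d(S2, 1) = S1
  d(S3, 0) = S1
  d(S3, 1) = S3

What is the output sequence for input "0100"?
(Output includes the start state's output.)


Start: S0 (output Z)
  --0--> S1 (output X)
  --1--> S0 (output Z)
  --0--> S1 (output X)
  --0--> S2 (output Y)

"ZXZXY"


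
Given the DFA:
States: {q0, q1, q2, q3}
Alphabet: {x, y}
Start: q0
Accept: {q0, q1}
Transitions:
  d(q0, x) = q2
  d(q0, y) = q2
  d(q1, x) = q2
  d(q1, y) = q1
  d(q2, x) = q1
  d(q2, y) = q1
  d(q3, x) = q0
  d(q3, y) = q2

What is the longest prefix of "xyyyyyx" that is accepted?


Run the DFA, marking each prefix where the state is accepting:
  "" -> q0 [accept]
  "x" -> q2 [reject]
  "xy" -> q1 [accept]
  "xyy" -> q1 [accept]
  "xyyy" -> q1 [accept]
  "xyyyy" -> q1 [accept]
  "xyyyyy" -> q1 [accept]
  "xyyyyyx" -> q2 [reject]

"xyyyyy"


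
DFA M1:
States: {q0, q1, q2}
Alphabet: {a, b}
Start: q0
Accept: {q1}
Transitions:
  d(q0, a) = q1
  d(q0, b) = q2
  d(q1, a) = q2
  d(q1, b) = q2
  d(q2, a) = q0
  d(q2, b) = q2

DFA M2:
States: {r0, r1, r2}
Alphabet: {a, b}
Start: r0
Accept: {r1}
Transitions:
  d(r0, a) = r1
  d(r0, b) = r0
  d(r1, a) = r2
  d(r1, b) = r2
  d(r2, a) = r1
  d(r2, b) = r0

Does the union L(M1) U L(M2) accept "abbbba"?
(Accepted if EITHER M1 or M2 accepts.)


M1: final=q0 accepted=False
M2: final=r1 accepted=True

Yes, union accepts


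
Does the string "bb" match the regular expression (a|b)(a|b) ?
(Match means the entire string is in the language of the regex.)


|string| = 2; first = 'b'; last = 'b'

Yes, "bb" matches (a|b)(a|b)


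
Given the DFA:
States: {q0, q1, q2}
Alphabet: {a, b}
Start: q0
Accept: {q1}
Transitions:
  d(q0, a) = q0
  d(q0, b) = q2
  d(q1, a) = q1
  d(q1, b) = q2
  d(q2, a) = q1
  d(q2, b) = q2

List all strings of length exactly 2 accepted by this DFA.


All strings of length 2: 4 total
Accepted: 1

"ba"


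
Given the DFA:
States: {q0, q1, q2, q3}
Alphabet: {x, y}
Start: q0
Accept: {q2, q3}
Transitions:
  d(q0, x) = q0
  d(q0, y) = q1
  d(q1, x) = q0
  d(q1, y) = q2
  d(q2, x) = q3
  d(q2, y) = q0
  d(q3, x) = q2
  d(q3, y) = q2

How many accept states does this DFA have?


Accept states listed: {q2, q3}
Counting: q2(1) q3(2)

2


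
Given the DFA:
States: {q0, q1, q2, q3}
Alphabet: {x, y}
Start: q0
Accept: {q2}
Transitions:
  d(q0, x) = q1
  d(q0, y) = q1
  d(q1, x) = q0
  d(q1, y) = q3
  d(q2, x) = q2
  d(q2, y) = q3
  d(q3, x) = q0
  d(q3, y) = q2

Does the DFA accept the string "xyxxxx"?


Trace: q0 -> q1 -> q3 -> q0 -> q1 -> q0 -> q1
Final state: q1
Accept states: {q2}

No, rejected (final state q1 is not an accept state)


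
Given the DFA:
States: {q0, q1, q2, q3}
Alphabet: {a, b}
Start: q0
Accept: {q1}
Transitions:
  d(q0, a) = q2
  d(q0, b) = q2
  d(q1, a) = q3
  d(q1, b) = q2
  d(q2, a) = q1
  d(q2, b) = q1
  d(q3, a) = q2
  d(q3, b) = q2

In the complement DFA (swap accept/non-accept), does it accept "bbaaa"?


Trace: q0 -> q2 -> q1 -> q3 -> q2 -> q1
Final: q1
Original accept: {q1}
Complement: q1 is in original accept

No, complement rejects (original accepts)


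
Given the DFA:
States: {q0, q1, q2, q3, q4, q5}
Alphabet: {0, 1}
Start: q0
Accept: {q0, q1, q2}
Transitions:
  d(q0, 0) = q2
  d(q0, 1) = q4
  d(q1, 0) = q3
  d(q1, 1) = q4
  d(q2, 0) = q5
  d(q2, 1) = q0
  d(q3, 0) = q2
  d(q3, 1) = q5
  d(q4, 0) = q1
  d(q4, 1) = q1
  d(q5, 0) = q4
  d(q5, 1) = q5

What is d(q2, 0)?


Looking up transition d(q2, 0)

q5


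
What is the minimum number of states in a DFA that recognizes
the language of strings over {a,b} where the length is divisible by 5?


States track (length) mod 5.
Need 5 states: one per remainder 0..4; accept = remainder 0.

5


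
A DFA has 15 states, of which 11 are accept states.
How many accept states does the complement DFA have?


Complement swaps accept and non-accept states.
15 - 11 = 4

4


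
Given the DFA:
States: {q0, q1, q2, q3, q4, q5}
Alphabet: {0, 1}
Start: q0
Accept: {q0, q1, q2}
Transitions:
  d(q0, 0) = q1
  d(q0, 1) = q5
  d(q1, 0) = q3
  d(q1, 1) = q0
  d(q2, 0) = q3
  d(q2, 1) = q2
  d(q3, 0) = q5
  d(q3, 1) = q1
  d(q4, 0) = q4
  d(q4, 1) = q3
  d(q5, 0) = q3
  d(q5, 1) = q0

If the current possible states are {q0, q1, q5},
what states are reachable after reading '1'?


Apply transition on '1' from each current state:
  d(q0, 1) = q5
  d(q1, 1) = q0
  d(q5, 1) = q0

{q0, q5}


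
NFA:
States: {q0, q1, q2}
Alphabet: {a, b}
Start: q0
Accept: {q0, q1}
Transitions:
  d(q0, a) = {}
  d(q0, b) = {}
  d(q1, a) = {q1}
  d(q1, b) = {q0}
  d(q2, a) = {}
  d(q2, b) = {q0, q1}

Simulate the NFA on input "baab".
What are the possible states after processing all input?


Start: {q0}
  --b--> {}
  --a--> {}
  --a--> {}
  --b--> {}

{} (empty set, no valid transitions)


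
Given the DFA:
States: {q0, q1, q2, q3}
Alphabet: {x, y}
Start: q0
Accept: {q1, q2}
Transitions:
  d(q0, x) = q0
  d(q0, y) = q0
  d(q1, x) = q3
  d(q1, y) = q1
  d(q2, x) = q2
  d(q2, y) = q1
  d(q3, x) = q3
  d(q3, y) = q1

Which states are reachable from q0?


BFS from q0:
  layer 0: {q0}

{q0}


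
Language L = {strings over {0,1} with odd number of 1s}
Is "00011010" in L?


count('1') = 3; 3 mod 2 = 1

Yes, "00011010" is in L


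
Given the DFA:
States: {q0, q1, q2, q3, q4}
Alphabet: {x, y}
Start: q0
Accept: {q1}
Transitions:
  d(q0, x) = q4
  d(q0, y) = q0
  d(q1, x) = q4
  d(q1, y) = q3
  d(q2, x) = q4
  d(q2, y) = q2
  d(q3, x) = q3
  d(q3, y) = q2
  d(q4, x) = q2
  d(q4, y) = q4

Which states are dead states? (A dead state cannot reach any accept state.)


Forward reachability from each state:
  q0 -> reaches {q0, q2, q4}, no accept state (dead)
  q1 -> reaches accept state q1 (live)
  q2 -> reaches {q2, q4}, no accept state (dead)
  q3 -> reaches {q2, q3, q4}, no accept state (dead)
  q4 -> reaches {q2, q4}, no accept state (dead)

{q0, q2, q3, q4}


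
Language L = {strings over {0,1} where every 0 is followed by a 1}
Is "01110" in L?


'00' present: False; ends with '0': True

No, "01110" is not in L


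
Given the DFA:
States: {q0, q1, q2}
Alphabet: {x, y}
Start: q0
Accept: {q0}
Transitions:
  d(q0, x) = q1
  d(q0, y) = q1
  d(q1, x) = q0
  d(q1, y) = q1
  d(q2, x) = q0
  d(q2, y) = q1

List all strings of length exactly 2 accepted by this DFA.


All strings of length 2: 4 total
Accepted: 2

"xx", "yx"


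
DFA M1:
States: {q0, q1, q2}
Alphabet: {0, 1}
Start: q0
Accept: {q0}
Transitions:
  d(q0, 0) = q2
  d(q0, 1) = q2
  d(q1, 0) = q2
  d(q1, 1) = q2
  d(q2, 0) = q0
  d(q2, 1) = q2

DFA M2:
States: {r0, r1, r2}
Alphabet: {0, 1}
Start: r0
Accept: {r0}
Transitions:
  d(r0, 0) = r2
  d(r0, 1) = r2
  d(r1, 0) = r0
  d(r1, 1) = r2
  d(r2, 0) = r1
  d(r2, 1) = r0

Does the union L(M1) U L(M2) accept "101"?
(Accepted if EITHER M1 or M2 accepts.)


M1: final=q2 accepted=False
M2: final=r2 accepted=False

No, union rejects (neither accepts)


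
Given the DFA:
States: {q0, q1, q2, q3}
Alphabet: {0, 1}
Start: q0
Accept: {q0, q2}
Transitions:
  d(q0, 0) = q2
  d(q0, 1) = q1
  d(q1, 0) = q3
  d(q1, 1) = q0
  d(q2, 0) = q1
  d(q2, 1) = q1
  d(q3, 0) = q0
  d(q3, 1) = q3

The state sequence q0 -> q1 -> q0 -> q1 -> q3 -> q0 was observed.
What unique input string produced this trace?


Trace back each transition to find the symbol:
  q0 --[1]--> q1
  q1 --[1]--> q0
  q0 --[1]--> q1
  q1 --[0]--> q3
  q3 --[0]--> q0

"11100"


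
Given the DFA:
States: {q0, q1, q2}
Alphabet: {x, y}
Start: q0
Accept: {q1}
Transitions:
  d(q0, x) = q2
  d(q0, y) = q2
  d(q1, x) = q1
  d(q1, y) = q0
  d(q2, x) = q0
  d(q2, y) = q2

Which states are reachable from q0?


BFS from q0:
  layer 0: {q0}
  layer 1: {q2}

{q0, q2}


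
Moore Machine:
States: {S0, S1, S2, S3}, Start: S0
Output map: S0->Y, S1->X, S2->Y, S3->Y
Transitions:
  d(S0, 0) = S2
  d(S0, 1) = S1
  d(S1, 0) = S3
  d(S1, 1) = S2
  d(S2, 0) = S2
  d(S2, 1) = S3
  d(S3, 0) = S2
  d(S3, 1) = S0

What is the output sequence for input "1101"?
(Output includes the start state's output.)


Start: S0 (output Y)
  --1--> S1 (output X)
  --1--> S2 (output Y)
  --0--> S2 (output Y)
  --1--> S3 (output Y)

"YXYYY"


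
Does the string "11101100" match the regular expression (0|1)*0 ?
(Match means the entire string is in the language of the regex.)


|string| = 8; first = '1'; last = '0'

Yes, "11101100" matches (0|1)*0


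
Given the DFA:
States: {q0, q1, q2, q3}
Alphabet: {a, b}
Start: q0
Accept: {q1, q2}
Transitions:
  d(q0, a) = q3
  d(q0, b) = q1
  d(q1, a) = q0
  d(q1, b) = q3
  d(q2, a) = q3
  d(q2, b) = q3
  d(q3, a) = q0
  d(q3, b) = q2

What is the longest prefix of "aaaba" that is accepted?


Run the DFA, marking each prefix where the state is accepting:
  "" -> q0 [reject]
  "a" -> q3 [reject]
  "aa" -> q0 [reject]
  "aaa" -> q3 [reject]
  "aaab" -> q2 [accept]
  "aaaba" -> q3 [reject]

"aaab"


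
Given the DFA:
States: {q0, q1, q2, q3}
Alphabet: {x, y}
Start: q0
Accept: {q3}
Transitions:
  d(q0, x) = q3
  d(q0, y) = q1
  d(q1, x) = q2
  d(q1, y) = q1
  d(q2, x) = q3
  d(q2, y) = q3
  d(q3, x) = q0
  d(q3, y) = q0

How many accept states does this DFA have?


Accept states listed: {q3}
Counting: q3(1)

1


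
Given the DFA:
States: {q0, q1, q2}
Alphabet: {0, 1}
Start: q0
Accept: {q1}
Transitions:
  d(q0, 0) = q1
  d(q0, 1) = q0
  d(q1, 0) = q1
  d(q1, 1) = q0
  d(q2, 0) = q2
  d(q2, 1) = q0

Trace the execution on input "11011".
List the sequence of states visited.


Input: 11011
d(q0, 1) = q0
d(q0, 1) = q0
d(q0, 0) = q1
d(q1, 1) = q0
d(q0, 1) = q0


q0 -> q0 -> q0 -> q1 -> q0 -> q0


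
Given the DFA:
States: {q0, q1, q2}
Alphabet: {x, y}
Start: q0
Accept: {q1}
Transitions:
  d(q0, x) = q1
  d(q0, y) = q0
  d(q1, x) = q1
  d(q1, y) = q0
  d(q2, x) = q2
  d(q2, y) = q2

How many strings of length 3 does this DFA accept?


Enumerating all length-3 strings:
  "xxx" -> q1 [accept]
  "xxy" -> q0 [reject]
  "xyx" -> q1 [accept]
  "xyy" -> q0 [reject]
  "yxx" -> q1 [accept]
  "yxy" -> q0 [reject]
  "yyx" -> q1 [accept]
  "yyy" -> q0 [reject]

4 out of 8


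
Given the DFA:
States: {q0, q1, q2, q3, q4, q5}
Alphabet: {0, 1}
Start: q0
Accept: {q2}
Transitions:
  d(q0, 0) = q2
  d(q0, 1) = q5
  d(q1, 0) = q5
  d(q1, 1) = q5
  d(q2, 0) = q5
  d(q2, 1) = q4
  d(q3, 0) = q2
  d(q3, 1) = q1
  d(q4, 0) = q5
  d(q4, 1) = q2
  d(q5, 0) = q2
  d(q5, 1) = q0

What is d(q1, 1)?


Looking up transition d(q1, 1)

q5


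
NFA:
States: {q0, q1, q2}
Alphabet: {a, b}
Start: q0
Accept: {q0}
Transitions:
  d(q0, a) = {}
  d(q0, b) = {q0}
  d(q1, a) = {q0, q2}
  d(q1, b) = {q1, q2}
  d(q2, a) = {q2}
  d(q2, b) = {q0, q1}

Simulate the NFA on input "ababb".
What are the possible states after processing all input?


Start: {q0}
  --a--> {}
  --b--> {}
  --a--> {}
  --b--> {}
  --b--> {}

{} (empty set, no valid transitions)


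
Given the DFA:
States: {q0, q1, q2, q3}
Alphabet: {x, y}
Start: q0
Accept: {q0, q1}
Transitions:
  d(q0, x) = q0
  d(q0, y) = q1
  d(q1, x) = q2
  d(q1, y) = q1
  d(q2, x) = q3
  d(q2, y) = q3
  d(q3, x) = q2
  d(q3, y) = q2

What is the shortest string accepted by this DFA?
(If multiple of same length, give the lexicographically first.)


BFS by string length (lex-first path to each state shown):
  len 0: q0<-""
Found accept state at length 0.

"" (empty string)


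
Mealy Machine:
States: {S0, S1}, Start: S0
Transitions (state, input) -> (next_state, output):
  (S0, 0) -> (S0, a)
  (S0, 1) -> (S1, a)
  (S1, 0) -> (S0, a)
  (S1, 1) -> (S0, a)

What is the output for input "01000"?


Step-by-step:
  (S0, 0) -> (S0, a)
  (S0, 1) -> (S1, a)
  (S1, 0) -> (S0, a)
  (S0, 0) -> (S0, a)
  (S0, 0) -> (S0, a)

"aaaaa"


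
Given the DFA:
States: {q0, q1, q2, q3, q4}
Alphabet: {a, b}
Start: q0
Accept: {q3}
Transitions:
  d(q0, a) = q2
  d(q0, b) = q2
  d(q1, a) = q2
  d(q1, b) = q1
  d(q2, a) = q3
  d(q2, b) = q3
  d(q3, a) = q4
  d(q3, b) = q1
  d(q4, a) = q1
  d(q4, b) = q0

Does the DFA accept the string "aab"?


Trace: q0 -> q2 -> q3 -> q1
Final state: q1
Accept states: {q3}

No, rejected (final state q1 is not an accept state)


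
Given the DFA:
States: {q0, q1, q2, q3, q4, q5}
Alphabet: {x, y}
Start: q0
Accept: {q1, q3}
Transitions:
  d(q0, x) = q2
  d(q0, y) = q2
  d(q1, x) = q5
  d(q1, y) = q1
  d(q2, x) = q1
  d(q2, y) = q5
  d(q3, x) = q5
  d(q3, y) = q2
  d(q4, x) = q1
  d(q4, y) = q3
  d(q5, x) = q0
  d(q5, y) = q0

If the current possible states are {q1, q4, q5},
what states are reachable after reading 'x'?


Apply transition on 'x' from each current state:
  d(q1, x) = q5
  d(q4, x) = q1
  d(q5, x) = q0

{q0, q1, q5}


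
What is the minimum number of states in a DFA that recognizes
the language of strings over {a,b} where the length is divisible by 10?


States track (length) mod 10.
Need 10 states: one per remainder 0..9; accept = remainder 0.

10


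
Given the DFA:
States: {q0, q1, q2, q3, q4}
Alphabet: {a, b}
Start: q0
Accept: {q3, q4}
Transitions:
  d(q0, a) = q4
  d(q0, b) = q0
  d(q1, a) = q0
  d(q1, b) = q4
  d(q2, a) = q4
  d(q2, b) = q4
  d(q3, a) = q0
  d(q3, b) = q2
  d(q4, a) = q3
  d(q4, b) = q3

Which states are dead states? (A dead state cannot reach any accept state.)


Forward reachability from each state:
  q0 -> reaches accept state q3 (live)
  q1 -> reaches accept state q3 (live)
  q2 -> reaches accept state q3 (live)
  q3 -> reaches accept state q3 (live)
  q4 -> reaches accept state q3 (live)

None (all states can reach an accept state)


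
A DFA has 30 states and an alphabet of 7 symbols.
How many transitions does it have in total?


Each state has exactly one transition per symbol.
30 * 7 = 210

210


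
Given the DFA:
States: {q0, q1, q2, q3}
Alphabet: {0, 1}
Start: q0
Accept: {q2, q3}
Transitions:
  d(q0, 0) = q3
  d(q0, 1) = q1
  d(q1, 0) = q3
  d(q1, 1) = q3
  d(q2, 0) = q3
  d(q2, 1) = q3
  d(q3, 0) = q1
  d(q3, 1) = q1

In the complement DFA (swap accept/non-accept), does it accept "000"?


Trace: q0 -> q3 -> q1 -> q3
Final: q3
Original accept: {q2, q3}
Complement: q3 is in original accept

No, complement rejects (original accepts)


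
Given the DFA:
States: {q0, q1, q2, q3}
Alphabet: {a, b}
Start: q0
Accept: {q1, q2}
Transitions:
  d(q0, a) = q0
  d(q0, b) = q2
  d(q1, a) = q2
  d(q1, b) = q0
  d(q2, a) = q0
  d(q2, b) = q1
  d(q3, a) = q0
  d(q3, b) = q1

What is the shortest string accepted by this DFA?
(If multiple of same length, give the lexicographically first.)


BFS by string length (lex-first path to each state shown):
  len 0: q0<-""
  len 1: q0<-"a", q2<-"b"
Found accept state at length 1.

"b"


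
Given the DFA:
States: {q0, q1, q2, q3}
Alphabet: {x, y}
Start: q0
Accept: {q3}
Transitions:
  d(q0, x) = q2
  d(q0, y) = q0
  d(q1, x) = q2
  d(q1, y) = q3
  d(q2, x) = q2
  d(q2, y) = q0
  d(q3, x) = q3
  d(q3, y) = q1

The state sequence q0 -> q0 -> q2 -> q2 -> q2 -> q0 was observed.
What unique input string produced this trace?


Trace back each transition to find the symbol:
  q0 --[y]--> q0
  q0 --[x]--> q2
  q2 --[x]--> q2
  q2 --[x]--> q2
  q2 --[y]--> q0

"yxxxy"


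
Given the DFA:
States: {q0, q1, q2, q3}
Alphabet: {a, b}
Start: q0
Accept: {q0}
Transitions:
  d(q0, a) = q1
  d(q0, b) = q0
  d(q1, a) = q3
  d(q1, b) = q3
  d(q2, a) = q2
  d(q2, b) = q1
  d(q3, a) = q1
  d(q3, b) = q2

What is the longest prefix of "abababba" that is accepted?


Run the DFA, marking each prefix where the state is accepting:
  "" -> q0 [accept]
  "a" -> q1 [reject]
  "ab" -> q3 [reject]
  "aba" -> q1 [reject]
  "abab" -> q3 [reject]
  "ababa" -> q1 [reject]
  "ababab" -> q3 [reject]
  "abababb" -> q2 [reject]
  "abababba" -> q2 [reject]

""


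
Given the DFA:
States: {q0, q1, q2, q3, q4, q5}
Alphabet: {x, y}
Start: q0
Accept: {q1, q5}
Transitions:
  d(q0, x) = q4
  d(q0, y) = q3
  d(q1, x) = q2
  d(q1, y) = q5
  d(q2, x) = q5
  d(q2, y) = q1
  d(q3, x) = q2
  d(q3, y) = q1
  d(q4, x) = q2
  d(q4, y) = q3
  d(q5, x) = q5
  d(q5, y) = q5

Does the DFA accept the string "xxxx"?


Trace: q0 -> q4 -> q2 -> q5 -> q5
Final state: q5
Accept states: {q1, q5}

Yes, accepted (final state q5 is an accept state)


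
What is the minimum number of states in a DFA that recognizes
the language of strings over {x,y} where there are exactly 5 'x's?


States: count = 0, 1, ..., 5 (that's 6 states), plus a dead state for count > 5.
Total: 6 + 1 = 7. Accept = count-5 state.

7


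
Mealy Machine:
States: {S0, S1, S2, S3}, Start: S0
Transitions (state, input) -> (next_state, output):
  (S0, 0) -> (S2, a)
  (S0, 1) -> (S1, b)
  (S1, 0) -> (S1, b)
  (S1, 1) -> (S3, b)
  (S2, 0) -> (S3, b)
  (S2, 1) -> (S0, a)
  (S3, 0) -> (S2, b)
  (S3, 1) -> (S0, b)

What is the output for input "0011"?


Step-by-step:
  (S0, 0) -> (S2, a)
  (S2, 0) -> (S3, b)
  (S3, 1) -> (S0, b)
  (S0, 1) -> (S1, b)

"abbb"


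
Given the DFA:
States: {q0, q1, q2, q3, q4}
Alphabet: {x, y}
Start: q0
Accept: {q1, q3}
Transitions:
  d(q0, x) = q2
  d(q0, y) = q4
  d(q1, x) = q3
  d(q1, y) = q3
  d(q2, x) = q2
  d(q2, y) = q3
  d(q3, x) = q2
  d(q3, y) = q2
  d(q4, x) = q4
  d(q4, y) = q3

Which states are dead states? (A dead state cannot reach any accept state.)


Forward reachability from each state:
  q0 -> reaches accept state q3 (live)
  q1 -> reaches accept state q1 (live)
  q2 -> reaches accept state q3 (live)
  q3 -> reaches accept state q3 (live)
  q4 -> reaches accept state q3 (live)

None (all states can reach an accept state)


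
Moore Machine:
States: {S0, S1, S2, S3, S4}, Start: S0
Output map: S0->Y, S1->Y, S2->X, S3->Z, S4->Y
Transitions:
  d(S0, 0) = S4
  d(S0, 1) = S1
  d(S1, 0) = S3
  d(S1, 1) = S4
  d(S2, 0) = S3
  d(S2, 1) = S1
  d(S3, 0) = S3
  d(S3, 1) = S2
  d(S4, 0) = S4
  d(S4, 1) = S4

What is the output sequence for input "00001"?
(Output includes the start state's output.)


Start: S0 (output Y)
  --0--> S4 (output Y)
  --0--> S4 (output Y)
  --0--> S4 (output Y)
  --0--> S4 (output Y)
  --1--> S4 (output Y)

"YYYYYY"


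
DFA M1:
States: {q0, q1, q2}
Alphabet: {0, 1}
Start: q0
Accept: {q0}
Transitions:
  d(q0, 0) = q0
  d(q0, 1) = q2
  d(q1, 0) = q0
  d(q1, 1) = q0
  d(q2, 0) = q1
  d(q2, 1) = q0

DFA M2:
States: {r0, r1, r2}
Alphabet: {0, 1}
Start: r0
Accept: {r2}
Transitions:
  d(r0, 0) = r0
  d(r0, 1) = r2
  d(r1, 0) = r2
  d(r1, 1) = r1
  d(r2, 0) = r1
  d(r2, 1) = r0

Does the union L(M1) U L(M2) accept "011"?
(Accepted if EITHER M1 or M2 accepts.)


M1: final=q0 accepted=True
M2: final=r0 accepted=False

Yes, union accepts


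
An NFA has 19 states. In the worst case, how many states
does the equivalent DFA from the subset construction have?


Subset construction: one DFA state per subset of NFA states.
2^19 = 524288

524288


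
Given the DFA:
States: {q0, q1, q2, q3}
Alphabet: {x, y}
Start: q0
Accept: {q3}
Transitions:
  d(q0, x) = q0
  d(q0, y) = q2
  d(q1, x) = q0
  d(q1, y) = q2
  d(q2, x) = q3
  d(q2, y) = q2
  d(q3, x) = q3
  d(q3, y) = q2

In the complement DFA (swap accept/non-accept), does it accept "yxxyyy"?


Trace: q0 -> q2 -> q3 -> q3 -> q2 -> q2 -> q2
Final: q2
Original accept: {q3}
Complement: q2 is not in original accept

Yes, complement accepts (original rejects)


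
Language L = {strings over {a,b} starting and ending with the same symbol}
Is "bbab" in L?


first = 'b', last = 'b'

Yes, "bbab" is in L


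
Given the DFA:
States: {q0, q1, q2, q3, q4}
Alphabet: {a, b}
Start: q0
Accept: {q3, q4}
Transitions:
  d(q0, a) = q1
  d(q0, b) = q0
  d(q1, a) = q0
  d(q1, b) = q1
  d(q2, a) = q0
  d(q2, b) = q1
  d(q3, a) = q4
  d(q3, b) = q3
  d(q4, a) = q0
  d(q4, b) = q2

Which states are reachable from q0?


BFS from q0:
  layer 0: {q0}
  layer 1: {q1}

{q0, q1}


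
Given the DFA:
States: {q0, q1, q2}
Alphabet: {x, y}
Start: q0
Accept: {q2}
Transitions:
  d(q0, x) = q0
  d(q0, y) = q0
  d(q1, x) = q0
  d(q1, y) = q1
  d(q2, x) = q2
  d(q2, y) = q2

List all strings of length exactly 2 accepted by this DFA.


All strings of length 2: 4 total
Accepted: 0

None


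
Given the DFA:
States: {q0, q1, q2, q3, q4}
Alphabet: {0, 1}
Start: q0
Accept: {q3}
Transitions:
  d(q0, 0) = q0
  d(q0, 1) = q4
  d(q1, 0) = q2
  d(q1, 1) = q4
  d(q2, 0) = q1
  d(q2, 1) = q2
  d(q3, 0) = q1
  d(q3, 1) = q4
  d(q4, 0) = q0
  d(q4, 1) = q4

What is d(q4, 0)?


Looking up transition d(q4, 0)

q0


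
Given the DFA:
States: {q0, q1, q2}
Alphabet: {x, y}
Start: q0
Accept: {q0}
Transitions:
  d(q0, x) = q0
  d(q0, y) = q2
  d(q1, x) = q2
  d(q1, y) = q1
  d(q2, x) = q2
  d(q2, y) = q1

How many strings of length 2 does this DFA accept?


Enumerating all length-2 strings:
  "xx" -> q0 [accept]
  "xy" -> q2 [reject]
  "yx" -> q2 [reject]
  "yy" -> q1 [reject]

1 out of 4


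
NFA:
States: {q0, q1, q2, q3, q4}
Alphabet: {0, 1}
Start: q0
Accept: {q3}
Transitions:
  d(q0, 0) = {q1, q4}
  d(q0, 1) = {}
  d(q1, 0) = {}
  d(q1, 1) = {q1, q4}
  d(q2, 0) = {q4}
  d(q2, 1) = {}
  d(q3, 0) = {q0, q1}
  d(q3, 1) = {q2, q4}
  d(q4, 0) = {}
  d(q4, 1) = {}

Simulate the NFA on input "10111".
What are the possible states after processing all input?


Start: {q0}
  --1--> {}
  --0--> {}
  --1--> {}
  --1--> {}
  --1--> {}

{} (empty set, no valid transitions)


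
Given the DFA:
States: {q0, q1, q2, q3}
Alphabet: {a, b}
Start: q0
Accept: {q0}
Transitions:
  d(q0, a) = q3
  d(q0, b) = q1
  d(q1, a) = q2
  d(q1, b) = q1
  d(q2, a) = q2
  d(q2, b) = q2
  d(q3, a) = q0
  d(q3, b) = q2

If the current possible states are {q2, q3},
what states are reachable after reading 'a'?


Apply transition on 'a' from each current state:
  d(q2, a) = q2
  d(q3, a) = q0

{q0, q2}


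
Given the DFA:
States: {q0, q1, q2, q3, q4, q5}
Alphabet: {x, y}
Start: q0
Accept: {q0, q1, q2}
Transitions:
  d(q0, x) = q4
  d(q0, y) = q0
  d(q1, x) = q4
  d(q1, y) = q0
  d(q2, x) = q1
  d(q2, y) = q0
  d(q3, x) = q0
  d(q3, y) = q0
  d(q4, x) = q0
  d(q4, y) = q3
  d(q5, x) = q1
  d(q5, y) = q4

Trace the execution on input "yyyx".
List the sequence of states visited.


Input: yyyx
d(q0, y) = q0
d(q0, y) = q0
d(q0, y) = q0
d(q0, x) = q4


q0 -> q0 -> q0 -> q0 -> q4


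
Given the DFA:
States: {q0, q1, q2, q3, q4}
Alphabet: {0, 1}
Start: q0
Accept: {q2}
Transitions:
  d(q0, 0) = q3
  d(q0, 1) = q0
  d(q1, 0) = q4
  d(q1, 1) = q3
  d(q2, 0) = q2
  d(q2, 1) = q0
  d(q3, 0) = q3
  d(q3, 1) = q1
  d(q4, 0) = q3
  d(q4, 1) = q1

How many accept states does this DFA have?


Accept states listed: {q2}
Counting: q2(1)

1


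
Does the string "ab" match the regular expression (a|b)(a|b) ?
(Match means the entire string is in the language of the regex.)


|string| = 2; first = 'a'; last = 'b'

Yes, "ab" matches (a|b)(a|b)


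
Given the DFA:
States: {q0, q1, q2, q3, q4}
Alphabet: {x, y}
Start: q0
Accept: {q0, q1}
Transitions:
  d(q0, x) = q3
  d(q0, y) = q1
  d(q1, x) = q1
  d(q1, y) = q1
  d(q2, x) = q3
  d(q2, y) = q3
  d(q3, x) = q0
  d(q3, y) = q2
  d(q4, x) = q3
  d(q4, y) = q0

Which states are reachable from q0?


BFS from q0:
  layer 0: {q0}
  layer 1: {q1, q3}
  layer 2: {q2}

{q0, q1, q2, q3}


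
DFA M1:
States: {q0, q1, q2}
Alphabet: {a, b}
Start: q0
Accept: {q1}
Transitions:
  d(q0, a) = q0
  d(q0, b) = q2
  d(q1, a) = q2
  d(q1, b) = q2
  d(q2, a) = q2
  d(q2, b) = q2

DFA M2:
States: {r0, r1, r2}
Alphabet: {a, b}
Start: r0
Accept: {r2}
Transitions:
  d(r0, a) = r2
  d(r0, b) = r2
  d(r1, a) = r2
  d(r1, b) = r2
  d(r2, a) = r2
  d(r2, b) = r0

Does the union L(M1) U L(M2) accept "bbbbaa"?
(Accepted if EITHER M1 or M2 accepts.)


M1: final=q2 accepted=False
M2: final=r2 accepted=True

Yes, union accepts


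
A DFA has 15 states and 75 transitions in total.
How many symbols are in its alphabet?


Each state has exactly one transition per symbol.
|alphabet| = transitions / states = 75 / 15 = 5

5


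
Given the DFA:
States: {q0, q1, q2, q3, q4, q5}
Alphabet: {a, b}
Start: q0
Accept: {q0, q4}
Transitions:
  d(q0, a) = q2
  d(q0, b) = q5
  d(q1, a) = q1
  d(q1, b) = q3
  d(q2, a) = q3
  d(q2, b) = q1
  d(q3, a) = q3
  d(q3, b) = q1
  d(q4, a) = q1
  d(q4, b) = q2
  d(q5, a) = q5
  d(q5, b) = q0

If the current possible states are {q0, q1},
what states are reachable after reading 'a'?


Apply transition on 'a' from each current state:
  d(q0, a) = q2
  d(q1, a) = q1

{q1, q2}


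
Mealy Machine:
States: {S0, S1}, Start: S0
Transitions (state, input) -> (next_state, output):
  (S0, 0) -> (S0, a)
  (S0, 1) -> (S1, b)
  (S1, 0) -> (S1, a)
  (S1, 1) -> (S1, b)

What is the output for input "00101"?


Step-by-step:
  (S0, 0) -> (S0, a)
  (S0, 0) -> (S0, a)
  (S0, 1) -> (S1, b)
  (S1, 0) -> (S1, a)
  (S1, 1) -> (S1, b)

"aabab"


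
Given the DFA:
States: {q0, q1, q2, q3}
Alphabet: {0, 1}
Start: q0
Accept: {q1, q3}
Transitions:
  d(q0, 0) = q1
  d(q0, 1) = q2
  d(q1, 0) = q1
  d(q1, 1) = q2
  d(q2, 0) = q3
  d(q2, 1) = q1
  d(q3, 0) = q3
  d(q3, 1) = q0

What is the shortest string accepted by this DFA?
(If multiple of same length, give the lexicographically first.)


BFS by string length (lex-first path to each state shown):
  len 0: q0<-""
  len 1: q1<-"0", q2<-"1"
Found accept state at length 1.

"0"


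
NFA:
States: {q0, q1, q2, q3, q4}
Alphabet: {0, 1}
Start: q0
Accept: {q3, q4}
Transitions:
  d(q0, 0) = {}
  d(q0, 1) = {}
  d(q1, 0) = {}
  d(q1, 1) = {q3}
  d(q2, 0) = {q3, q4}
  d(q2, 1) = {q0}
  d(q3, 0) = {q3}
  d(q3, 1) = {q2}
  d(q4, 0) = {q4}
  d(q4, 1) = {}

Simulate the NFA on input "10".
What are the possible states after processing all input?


Start: {q0}
  --1--> {}
  --0--> {}

{} (empty set, no valid transitions)


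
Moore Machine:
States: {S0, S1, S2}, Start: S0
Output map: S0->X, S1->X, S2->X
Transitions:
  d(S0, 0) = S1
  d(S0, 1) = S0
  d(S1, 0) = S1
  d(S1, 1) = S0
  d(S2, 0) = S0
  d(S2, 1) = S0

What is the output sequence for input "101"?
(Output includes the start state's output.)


Start: S0 (output X)
  --1--> S0 (output X)
  --0--> S1 (output X)
  --1--> S0 (output X)

"XXXX"


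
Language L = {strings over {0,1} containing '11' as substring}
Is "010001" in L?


'11' does not occur

No, "010001" is not in L


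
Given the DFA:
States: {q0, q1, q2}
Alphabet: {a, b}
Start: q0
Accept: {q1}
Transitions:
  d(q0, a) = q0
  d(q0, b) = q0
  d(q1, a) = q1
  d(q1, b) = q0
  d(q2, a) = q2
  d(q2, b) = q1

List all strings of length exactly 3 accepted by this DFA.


All strings of length 3: 8 total
Accepted: 0

None


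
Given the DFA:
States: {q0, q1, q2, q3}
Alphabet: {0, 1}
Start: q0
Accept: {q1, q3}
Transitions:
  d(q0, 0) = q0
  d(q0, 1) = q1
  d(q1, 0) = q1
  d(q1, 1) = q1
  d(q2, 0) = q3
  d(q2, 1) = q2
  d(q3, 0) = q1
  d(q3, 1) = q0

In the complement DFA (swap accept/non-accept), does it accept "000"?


Trace: q0 -> q0 -> q0 -> q0
Final: q0
Original accept: {q1, q3}
Complement: q0 is not in original accept

Yes, complement accepts (original rejects)


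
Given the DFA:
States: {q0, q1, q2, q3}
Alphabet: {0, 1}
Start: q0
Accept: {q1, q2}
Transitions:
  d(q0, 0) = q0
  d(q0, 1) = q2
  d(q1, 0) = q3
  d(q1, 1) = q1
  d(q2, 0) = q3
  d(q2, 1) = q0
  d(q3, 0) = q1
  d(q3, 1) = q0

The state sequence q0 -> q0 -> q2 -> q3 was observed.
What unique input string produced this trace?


Trace back each transition to find the symbol:
  q0 --[0]--> q0
  q0 --[1]--> q2
  q2 --[0]--> q3

"010"


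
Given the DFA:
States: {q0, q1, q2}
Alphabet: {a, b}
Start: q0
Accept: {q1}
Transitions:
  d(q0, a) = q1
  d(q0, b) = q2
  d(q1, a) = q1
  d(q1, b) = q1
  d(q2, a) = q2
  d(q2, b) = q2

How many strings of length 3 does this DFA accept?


Enumerating all length-3 strings:
  "aaa" -> q1 [accept]
  "aab" -> q1 [accept]
  "aba" -> q1 [accept]
  "abb" -> q1 [accept]
  "baa" -> q2 [reject]
  "bab" -> q2 [reject]
  "bba" -> q2 [reject]
  "bbb" -> q2 [reject]

4 out of 8


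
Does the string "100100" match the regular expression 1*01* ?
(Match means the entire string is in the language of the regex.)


|string| = 6; first = '1'; last = '0'

No, "100100" does not match 1*01*


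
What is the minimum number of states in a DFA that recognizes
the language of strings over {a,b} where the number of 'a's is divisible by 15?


States track (count of 'a') mod 15.
Need 15 states: one per remainder 0..14; accept = remainder 0.

15


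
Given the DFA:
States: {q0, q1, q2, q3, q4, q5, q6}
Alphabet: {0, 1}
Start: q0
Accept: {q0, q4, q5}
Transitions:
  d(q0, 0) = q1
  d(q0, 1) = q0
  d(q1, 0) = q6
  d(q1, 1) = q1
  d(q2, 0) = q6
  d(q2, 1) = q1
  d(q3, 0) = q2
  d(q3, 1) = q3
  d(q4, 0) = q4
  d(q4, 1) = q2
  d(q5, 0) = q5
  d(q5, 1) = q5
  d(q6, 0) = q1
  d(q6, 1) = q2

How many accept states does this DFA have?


Accept states listed: {q0, q4, q5}
Counting: q0(1) q4(2) q5(3)

3


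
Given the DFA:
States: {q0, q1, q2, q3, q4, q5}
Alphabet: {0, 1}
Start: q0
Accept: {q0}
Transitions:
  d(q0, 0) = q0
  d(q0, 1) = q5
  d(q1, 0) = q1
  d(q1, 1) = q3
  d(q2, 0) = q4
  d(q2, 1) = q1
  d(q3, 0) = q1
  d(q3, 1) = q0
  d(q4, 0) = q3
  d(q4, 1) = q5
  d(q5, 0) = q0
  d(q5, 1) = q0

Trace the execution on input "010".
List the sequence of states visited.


Input: 010
d(q0, 0) = q0
d(q0, 1) = q5
d(q5, 0) = q0


q0 -> q0 -> q5 -> q0


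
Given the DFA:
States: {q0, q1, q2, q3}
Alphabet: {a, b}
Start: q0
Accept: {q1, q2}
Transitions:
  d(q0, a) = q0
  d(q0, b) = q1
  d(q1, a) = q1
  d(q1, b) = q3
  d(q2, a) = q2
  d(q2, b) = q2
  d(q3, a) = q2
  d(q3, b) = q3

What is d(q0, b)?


Looking up transition d(q0, b)

q1


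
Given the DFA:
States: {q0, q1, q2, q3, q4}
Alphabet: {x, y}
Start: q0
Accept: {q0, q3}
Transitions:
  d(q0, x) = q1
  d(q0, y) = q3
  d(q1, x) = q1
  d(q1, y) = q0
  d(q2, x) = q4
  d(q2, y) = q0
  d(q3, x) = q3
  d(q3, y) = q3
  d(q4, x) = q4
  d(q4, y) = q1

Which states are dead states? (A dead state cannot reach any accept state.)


Forward reachability from each state:
  q0 -> reaches accept state q0 (live)
  q1 -> reaches accept state q0 (live)
  q2 -> reaches accept state q0 (live)
  q3 -> reaches accept state q3 (live)
  q4 -> reaches accept state q0 (live)

None (all states can reach an accept state)


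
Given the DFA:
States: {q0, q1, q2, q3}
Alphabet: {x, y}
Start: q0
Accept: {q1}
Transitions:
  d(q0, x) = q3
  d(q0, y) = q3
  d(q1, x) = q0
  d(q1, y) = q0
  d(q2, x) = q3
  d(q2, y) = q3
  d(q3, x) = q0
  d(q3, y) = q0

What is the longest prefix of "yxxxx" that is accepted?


Run the DFA, marking each prefix where the state is accepting:
  "" -> q0 [reject]
  "y" -> q3 [reject]
  "yx" -> q0 [reject]
  "yxx" -> q3 [reject]
  "yxxx" -> q0 [reject]
  "yxxxx" -> q3 [reject]

No prefix is accepted


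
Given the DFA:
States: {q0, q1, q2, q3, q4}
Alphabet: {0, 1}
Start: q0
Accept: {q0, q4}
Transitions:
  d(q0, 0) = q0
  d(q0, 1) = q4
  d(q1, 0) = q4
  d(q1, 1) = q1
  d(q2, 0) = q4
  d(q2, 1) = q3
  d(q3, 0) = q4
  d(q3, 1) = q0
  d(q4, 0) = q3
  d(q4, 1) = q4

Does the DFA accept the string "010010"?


Trace: q0 -> q0 -> q4 -> q3 -> q4 -> q4 -> q3
Final state: q3
Accept states: {q0, q4}

No, rejected (final state q3 is not an accept state)


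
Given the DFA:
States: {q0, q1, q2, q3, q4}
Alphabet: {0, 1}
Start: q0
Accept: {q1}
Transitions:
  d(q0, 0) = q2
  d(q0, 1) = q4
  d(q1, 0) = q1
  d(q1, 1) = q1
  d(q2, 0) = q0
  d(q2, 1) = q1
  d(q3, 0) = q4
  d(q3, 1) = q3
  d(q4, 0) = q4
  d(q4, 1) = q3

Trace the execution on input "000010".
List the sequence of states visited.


Input: 000010
d(q0, 0) = q2
d(q2, 0) = q0
d(q0, 0) = q2
d(q2, 0) = q0
d(q0, 1) = q4
d(q4, 0) = q4


q0 -> q2 -> q0 -> q2 -> q0 -> q4 -> q4


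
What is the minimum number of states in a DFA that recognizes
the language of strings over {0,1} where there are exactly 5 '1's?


States: count = 0, 1, ..., 5 (that's 6 states), plus a dead state for count > 5.
Total: 6 + 1 = 7. Accept = count-5 state.

7


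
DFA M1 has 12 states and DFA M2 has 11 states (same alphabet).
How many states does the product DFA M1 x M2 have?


Product construction pairs every M1 state with every M2 state.
12 * 11 = 132

132


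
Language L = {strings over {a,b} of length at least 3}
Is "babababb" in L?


length = 8

Yes, "babababb" is in L


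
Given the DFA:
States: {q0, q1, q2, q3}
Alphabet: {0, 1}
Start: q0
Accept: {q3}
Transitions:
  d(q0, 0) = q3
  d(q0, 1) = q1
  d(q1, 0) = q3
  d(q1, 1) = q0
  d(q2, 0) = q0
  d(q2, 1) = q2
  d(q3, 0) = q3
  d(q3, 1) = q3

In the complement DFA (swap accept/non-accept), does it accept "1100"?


Trace: q0 -> q1 -> q0 -> q3 -> q3
Final: q3
Original accept: {q3}
Complement: q3 is in original accept

No, complement rejects (original accepts)


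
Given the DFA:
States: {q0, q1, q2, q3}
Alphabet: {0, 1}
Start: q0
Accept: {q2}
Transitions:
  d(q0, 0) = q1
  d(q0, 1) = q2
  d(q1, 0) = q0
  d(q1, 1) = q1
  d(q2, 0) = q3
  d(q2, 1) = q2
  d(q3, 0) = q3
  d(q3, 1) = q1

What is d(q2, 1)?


Looking up transition d(q2, 1)

q2


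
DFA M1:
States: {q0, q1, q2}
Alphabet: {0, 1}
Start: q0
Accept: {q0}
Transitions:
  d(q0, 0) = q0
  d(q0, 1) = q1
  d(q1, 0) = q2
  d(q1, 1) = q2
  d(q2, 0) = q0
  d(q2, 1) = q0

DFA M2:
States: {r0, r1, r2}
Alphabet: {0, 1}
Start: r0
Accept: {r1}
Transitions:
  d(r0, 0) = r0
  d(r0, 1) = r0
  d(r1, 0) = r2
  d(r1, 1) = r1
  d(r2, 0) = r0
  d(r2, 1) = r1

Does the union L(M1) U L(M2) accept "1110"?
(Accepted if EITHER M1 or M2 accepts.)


M1: final=q0 accepted=True
M2: final=r0 accepted=False

Yes, union accepts


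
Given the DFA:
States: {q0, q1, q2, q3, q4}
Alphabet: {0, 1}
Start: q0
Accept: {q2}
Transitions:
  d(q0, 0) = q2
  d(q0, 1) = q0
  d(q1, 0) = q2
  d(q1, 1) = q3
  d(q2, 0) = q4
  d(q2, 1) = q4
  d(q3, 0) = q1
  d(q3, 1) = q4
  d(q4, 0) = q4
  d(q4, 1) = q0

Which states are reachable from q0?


BFS from q0:
  layer 0: {q0}
  layer 1: {q2}
  layer 2: {q4}

{q0, q2, q4}


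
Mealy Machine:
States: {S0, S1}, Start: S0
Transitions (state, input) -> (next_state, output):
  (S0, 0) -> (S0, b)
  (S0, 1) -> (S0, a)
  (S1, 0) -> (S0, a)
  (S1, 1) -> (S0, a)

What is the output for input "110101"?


Step-by-step:
  (S0, 1) -> (S0, a)
  (S0, 1) -> (S0, a)
  (S0, 0) -> (S0, b)
  (S0, 1) -> (S0, a)
  (S0, 0) -> (S0, b)
  (S0, 1) -> (S0, a)

"aababa"


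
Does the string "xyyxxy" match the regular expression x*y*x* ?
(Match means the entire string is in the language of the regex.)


|string| = 6; first = 'x'; last = 'y'

No, "xyyxxy" does not match x*y*x*


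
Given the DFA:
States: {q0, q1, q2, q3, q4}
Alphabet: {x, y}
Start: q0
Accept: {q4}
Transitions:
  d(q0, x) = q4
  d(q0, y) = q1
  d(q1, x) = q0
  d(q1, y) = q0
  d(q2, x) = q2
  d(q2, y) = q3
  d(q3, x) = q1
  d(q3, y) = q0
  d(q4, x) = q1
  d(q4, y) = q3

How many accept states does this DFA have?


Accept states listed: {q4}
Counting: q4(1)

1


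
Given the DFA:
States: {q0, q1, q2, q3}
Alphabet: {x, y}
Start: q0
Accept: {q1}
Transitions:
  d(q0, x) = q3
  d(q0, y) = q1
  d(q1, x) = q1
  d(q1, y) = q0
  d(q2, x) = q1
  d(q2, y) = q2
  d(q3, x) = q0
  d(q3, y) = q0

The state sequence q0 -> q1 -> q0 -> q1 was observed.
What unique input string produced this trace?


Trace back each transition to find the symbol:
  q0 --[y]--> q1
  q1 --[y]--> q0
  q0 --[y]--> q1

"yyy"


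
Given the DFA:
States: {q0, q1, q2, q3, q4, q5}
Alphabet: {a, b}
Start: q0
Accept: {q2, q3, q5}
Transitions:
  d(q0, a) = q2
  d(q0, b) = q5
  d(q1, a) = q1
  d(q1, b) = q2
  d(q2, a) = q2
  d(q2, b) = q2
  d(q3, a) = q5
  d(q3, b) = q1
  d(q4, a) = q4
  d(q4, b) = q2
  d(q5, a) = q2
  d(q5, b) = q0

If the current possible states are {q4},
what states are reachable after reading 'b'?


Apply transition on 'b' from each current state:
  d(q4, b) = q2

{q2}


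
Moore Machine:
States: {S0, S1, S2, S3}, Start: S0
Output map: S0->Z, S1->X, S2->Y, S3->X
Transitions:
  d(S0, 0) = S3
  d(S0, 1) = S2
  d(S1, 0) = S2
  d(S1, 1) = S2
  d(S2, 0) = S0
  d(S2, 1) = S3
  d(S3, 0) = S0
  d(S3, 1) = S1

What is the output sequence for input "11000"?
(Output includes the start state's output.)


Start: S0 (output Z)
  --1--> S2 (output Y)
  --1--> S3 (output X)
  --0--> S0 (output Z)
  --0--> S3 (output X)
  --0--> S0 (output Z)

"ZYXZXZ"


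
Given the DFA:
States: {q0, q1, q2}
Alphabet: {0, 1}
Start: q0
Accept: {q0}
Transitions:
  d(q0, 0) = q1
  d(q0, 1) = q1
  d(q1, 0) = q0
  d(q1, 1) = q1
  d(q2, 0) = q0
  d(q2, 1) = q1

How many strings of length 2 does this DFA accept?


Enumerating all length-2 strings:
  "00" -> q0 [accept]
  "01" -> q1 [reject]
  "10" -> q0 [accept]
  "11" -> q1 [reject]

2 out of 4


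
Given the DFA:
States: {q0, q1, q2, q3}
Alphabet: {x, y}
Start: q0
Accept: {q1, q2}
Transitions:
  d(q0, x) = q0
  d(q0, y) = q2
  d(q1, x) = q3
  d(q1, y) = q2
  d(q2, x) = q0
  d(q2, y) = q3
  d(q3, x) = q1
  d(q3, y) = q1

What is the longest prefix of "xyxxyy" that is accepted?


Run the DFA, marking each prefix where the state is accepting:
  "" -> q0 [reject]
  "x" -> q0 [reject]
  "xy" -> q2 [accept]
  "xyx" -> q0 [reject]
  "xyxx" -> q0 [reject]
  "xyxxy" -> q2 [accept]
  "xyxxyy" -> q3 [reject]

"xyxxy"


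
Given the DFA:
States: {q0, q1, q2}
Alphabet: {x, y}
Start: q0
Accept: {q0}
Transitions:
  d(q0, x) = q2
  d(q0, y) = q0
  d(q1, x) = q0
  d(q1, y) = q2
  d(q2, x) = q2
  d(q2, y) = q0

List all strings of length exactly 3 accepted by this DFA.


All strings of length 3: 8 total
Accepted: 4

"xxy", "xyy", "yxy", "yyy"
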